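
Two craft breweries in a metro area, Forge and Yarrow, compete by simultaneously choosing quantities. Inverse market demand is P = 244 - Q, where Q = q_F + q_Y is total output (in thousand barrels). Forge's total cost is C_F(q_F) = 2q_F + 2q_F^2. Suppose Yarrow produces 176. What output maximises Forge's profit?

11

With the rival's output fixed at 176, Forge's profit is π_F = (244 - 176 - q_F)q_F - (2q_F + 2q_F²) = (68 - q_F)q_F - (2q_F + 2q_F²).
∂π_F/∂q_F = 66 - 6q_F = 0, so q_F = 11.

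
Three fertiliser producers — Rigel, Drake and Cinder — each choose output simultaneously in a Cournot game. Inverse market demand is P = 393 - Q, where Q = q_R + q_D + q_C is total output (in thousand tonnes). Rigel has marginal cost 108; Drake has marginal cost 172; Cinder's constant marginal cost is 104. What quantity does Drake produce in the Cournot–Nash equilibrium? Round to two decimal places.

Rigel's profit: π_R = (393 - Q)q_R - (108q_R). Setting ∂π_R/∂q_R = 0: 285 - 2q_R - (q_D + q_C) = 0.
Drake's profit: π_D = (393 - Q)q_D - (172q_D). Setting ∂π_D/∂q_D = 0: 221 - 2q_D - (q_R + q_C) = 0.
Cinder's profit: π_C = (393 - Q)q_C - (104q_C). Setting ∂π_C/∂q_C = 0: 289 - 2q_C - (q_R + q_D) = 0.
Summing all 3 equations gives 795 − 4Q = 0, hence Q = 795/4.
Back-substituting: q_R = (285 − 795/4) = 345/4, q_D = (221 − 795/4) = 89/4, q_C = (289 − 795/4) = 361/4.

22.25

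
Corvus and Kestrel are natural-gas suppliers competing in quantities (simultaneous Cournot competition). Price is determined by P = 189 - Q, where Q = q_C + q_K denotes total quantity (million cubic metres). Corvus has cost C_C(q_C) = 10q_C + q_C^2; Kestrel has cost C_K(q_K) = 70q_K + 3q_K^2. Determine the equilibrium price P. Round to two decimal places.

137.06

Corvus's profit: π_C = (189 - Q)q_C - (10q_C + q_C²). Setting ∂π_C/∂q_C = 0: 179 - 4q_C - (q_K) = 0.
Kestrel's profit: π_K = (189 - Q)q_K - (70q_K + 3q_K²). Setting ∂π_K/∂q_K = 0: 119 - 8q_K - (q_C) = 0.
Best responses: q_C = (179 - q_K)/4, q_K = (119 - q_C)/8.
Substituting one into the other gives q_C = 1313/31 and q_K = 297/31.
Total output Q = 1610/31, so price P = 189 - 1610/31 = 137.0645.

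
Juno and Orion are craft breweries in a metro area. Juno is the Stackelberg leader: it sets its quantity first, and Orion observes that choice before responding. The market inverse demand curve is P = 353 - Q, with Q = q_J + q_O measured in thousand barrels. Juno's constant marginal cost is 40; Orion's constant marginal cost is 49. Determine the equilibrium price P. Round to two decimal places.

120.50

Solve by backward induction. Given q_J, the follower Orion maximises π_O = (353 - q_J - q_O)q_O - 49q_O.
Follower FOC: 304 - q_J - 2q_O = 0, so q_O(q_J) = (304 - q_J)/2.
The leader anticipates this reaction. Substituting into P = 353 - Q gives P = 201 - (1/2)q_J, so π_J = (201 - (1/2)q_J)q_J - 40q_J.
Maximising: ∂π_J/∂q_J = 161 - q_J = 0, giving q_J = 161.
Then q_O = (304 - 161)/2 = 143/2.
Total output Q = 465/2, so price P = 353 - 465/2 = 241/2.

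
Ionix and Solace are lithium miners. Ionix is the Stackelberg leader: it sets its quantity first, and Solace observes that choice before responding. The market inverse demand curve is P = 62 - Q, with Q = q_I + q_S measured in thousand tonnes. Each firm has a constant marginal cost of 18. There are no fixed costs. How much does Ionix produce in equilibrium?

22

The follower Solace best-responds to any q_I: π_S = (62 - Q)q_S - 18q_S.
∂π_S/∂q_S = 44 - q_I - 2q_S = 0 gives the reaction function q_S = (44 - q_I)/2.
The leader anticipates this reaction. Substituting into P = 62 - Q gives P = 40 - (1/2)q_I, so π_I = (40 - (1/2)q_I)q_I - 18q_I.
Maximising: ∂π_I/∂q_I = 22 - q_I = 0, giving q_I = 22.
Then q_S = (44 - 22)/2 = 11.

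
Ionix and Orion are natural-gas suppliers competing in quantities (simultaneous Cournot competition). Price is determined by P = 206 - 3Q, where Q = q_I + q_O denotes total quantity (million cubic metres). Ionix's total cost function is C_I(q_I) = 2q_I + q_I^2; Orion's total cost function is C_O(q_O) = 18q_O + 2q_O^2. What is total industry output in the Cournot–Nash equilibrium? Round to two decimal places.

Ionix's profit: π_I = (206 - 3Q)q_I - (2q_I + q_I²). Setting ∂π_I/∂q_I = 0: 204 - 8q_I - 3(q_O) = 0.
Orion's first-order condition: 188 - 10q_O - 3(q_I) = 0.
Rearranging gives the reaction functions q_I = (204 - 3q_O)/8 and q_O = (188 - 3q_I)/10.
Substituting one into the other gives q_I = 1476/71 and q_O = 892/71.
Total output Q = 1476/71 + 892/71 = 33.3521.

33.35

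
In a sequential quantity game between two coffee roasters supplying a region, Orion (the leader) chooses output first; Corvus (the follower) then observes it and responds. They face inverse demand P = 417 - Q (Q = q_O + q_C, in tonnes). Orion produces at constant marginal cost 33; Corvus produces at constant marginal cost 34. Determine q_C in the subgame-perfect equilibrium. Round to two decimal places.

Solve by backward induction. Given q_O, the follower Corvus maximises π_C = (417 - q_O - q_C)q_C - 34q_C.
Follower FOC: 383 - q_O - 2q_C = 0, so q_C(q_O) = (383 - q_O)/2.
Orion substitutes q_C(q_O) into its own profit: π_O = q_O(417 - q_O - (383 - q_O)/2) - 33q_O = (451/2 - (1/2)q_O)q_O - 33q_O.
The leader's first-order condition 385/2 - q_O = 0 yields q_O = 385/2.
Then q_C = (383 - 385/2)/2 = 381/4.

95.25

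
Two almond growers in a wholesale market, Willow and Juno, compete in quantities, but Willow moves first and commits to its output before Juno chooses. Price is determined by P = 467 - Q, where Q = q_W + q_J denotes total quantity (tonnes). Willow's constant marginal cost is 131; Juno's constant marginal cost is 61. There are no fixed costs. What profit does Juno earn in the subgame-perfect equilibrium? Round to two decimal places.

Solve by backward induction. Given q_W, the follower Juno maximises π_J = (467 - q_W - q_J)q_J - 61q_J.
Setting the follower's marginal profit to zero, 406 - q_W - 2q_J = 0, i.e. q_J = (406 - q_W)/2.
The leader anticipates this reaction. Substituting into P = 467 - Q gives P = 264 - (1/2)q_W, so π_W = (264 - (1/2)q_W)q_W - 131q_W.
The leader's first-order condition 133 - q_W = 0 yields q_W = 133.
Then q_J = (406 - 133)/2 = 273/2.
Price P = 467 - 539/2 = 395/2.
Juno's profit: (395/2 - 61)·(273/2) = 18632.2500.

18632.25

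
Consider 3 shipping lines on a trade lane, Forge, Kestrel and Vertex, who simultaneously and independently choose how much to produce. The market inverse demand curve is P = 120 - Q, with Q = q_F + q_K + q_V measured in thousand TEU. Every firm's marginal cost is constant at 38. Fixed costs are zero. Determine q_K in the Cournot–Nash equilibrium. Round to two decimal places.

A representative firm's profit is π_i = q_i(120 - Q) - 38q_i.
Setting ∂π_i/∂q_i = 0 with rivals' quantities fixed: 82 - 2q_i - Σ_{j≠i} q_j = 0.
By symmetry each firm produces the same amount; substituting Σ_{j≠i} q_j = 2q_i yields q_i = 82/4 = 41/2.

20.50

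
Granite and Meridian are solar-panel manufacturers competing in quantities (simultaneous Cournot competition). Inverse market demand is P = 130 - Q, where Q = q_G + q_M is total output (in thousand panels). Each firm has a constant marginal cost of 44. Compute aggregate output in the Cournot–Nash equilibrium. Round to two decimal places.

A representative firm's profit is π_i = q_i(130 - Q) - 44q_i.
Setting ∂π_i/∂q_i = 0 with rivals' quantities fixed: 86 - 2q_i - q_j = 0.
With identical firms every q_j equals q_i, so q_j = q_i and 86 = 3q_i, giving q_i = 86/3.
Total output Q = 86/3 + 86/3 = 172/3.

57.33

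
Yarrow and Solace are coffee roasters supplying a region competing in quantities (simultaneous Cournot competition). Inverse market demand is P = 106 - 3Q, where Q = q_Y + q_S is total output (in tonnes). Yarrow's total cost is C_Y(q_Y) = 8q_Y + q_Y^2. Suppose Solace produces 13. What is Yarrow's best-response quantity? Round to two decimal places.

7.38

With the rival's output fixed at 13, Yarrow's profit is π_Y = (106 - 3·13 - 3q_Y)q_Y - (8q_Y + q_Y²) = (67 - 3q_Y)q_Y - (8q_Y + q_Y²).
∂π_Y/∂q_Y = 59 - 8q_Y = 0, so q_Y = 59/8.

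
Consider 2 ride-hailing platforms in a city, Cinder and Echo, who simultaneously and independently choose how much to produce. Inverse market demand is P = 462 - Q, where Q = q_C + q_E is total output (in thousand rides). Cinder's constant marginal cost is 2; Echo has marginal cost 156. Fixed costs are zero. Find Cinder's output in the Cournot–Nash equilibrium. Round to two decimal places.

Cinder's profit: π_C = (462 - Q)q_C - (2q_C). Setting ∂π_C/∂q_C = 0: 460 - 2q_C - (q_E) = 0.
Echo's first-order condition: 306 - 2q_E - (q_C) = 0.
Rearranging gives the reaction functions q_C = (460 - q_E)/2 and q_E = (306 - q_C)/2.
Substituting one into the other gives q_C = 614/3 and q_E = 152/3.

204.67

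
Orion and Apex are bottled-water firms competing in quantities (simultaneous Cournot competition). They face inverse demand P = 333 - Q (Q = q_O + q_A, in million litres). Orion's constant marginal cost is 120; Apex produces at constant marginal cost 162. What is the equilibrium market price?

Orion's profit: π_O = (333 - Q)q_O - (120q_O). Setting ∂π_O/∂q_O = 0: 213 - 2q_O - (q_A) = 0.
Apex's profit: π_A = (333 - Q)q_A - (162q_A). Setting ∂π_A/∂q_A = 0: 171 - 2q_A - (q_O) = 0.
Best responses: q_O = (213 - q_A)/2, q_A = (171 - q_O)/2.
Substituting one into the other gives q_O = 85 and q_A = 43.
Total output Q = 128, so price P = 333 - 128 = 205.

205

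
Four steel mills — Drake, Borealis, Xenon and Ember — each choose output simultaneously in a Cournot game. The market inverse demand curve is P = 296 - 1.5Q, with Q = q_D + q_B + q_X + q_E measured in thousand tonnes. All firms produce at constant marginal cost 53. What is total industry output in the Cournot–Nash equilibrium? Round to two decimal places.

A representative firm's profit is π_i = q_i(296 - 1.5Q) - 53q_i.
Setting ∂π_i/∂q_i = 0 with rivals' quantities fixed: 243 - 3q_i - (3/2)·Σ_{j≠i} q_j = 0.
By symmetry each firm produces the same amount; substituting Σ_{j≠i} q_j = 3q_i yields q_i = 243/(15/2) = 162/5.
Total output Q = 162/5 + 162/5 + 162/5 + 162/5 = 648/5.

129.60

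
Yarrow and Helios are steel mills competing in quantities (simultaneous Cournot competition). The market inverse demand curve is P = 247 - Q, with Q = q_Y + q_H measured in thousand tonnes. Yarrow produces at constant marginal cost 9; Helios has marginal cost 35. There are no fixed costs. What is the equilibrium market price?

Yarrow's profit: π_Y = (247 - Q)q_Y - (9q_Y). Setting ∂π_Y/∂q_Y = 0: 238 - 2q_Y - (q_H) = 0.
Helios's first-order condition: 212 - 2q_H - (q_Y) = 0.
Rearranging gives the reaction functions q_Y = (238 - q_H)/2 and q_H = (212 - q_Y)/2.
Substituting one into the other gives q_Y = 88 and q_H = 62.
Total output Q = 150, so price P = 247 - 150 = 97.

97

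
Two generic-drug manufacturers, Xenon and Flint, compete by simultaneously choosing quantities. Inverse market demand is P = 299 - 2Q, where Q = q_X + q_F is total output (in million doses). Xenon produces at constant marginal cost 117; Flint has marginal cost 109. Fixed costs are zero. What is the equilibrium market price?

Xenon's profit: π_X = (299 - 2Q)q_X - (117q_X). Setting ∂π_X/∂q_X = 0: 182 - 4q_X - 2(q_F) = 0.
Flint's first-order condition: 190 - 4q_F - 2(q_X) = 0.
Rearranging gives the reaction functions q_X = (182 - 2q_F)/4 and q_F = (190 - 2q_X)/4.
Solving the pair: q_X = 29, q_F = 33.
Total output Q = 62, so price P = 299 - 2·62 = 175.

175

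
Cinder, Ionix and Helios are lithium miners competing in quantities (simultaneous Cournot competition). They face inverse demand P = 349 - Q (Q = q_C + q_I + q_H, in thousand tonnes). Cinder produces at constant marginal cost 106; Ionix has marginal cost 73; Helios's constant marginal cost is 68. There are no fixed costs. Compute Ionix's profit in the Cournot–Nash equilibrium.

5776

Cinder's profit: π_C = (349 - Q)q_C - (106q_C). Setting ∂π_C/∂q_C = 0: 243 - 2q_C - (q_I + q_H) = 0.
Ionix's first-order condition: 276 - 2q_I - (q_C + q_H) = 0.
Helios's profit: π_H = (349 - Q)q_H - (68q_H). Setting ∂π_H/∂q_H = 0: 281 - 2q_H - (q_C + q_I) = 0.
Adding the 3 first-order conditions: 800 − 4Q = 0, so Q = 200.
Back-substituting: q_C = (243 − 200) = 43, q_I = (276 − 200) = 76, q_H = (281 − 200) = 81.
Price P = 349 - 200 = 149.
Ionix's profit: (149 - 73)·76 = 5776.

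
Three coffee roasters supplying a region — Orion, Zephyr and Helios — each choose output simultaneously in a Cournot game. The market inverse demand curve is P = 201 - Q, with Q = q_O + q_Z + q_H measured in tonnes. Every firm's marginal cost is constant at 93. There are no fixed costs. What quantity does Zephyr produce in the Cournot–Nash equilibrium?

A representative firm's profit is π_i = q_i(201 - Q) - 93q_i.
Setting ∂π_i/∂q_i = 0 with rivals' quantities fixed: 108 - 2q_i - Σ_{j≠i} q_j = 0.
With identical firms every q_j equals q_i, so Σ_{j≠i} q_j = 2q_i and 108 = 4q_i, giving q_i = 27.

27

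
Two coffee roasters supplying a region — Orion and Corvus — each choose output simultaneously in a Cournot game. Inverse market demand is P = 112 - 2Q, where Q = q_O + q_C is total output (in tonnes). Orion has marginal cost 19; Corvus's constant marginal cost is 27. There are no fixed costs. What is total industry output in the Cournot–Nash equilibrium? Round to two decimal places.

29.67

Orion's profit: π_O = (112 - 2Q)q_O - (19q_O). Setting ∂π_O/∂q_O = 0: 93 - 4q_O - 2(q_C) = 0.
Corvus's profit: π_C = (112 - 2Q)q_C - (27q_C). Setting ∂π_C/∂q_C = 0: 85 - 4q_C - 2(q_O) = 0.
So q_O = (93 - 2q_C)/4 and q_C = (85 - 2q_O)/4.
Solving the pair: q_O = 101/6, q_C = 77/6.
Total output Q = 101/6 + 77/6 = 89/3.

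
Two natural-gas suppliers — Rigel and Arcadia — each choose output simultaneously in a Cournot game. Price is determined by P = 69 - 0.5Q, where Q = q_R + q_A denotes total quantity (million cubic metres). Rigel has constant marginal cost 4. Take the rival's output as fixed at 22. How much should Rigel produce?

With the rival's output fixed at 22, Rigel's profit is π_R = (69 - (1/2)·22 - (1/2)q_R)q_R - (4q_R) = (58 - (1/2)q_R)q_R - (4q_R).
∂π_R/∂q_R = 54 - q_R = 0, so q_R = 54.

54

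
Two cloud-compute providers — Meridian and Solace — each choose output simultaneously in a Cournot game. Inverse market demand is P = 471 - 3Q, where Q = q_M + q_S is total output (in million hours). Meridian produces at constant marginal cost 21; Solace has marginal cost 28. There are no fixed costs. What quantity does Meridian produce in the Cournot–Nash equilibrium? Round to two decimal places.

50.78

Meridian's profit: π_M = (471 - 3Q)q_M - (21q_M). Setting ∂π_M/∂q_M = 0: 450 - 6q_M - 3(q_S) = 0.
Solace's profit: π_S = (471 - 3Q)q_S - (28q_S). Setting ∂π_S/∂q_S = 0: 443 - 6q_S - 3(q_M) = 0.
So q_M = (450 - 3q_S)/6 and q_S = (443 - 3q_M)/6.
Solving the pair: q_M = 457/9, q_S = 436/9.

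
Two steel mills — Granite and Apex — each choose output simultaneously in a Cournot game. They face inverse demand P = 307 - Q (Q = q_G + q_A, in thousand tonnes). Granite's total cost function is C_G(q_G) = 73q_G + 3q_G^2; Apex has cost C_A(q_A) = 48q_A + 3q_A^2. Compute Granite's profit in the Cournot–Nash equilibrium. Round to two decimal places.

Granite's profit: π_G = (307 - Q)q_G - (73q_G + 3q_G²). Setting ∂π_G/∂q_G = 0: 234 - 8q_G - (q_A) = 0.
Apex's profit: π_A = (307 - Q)q_A - (48q_A + 3q_A²). Setting ∂π_A/∂q_A = 0: 259 - 8q_A - (q_G) = 0.
So q_G = (234 - q_A)/8 and q_A = (259 - q_G)/8.
Solving the pair: q_G = 1613/63, q_A = 1838/63.
Price P = 307 - 493/9 = 252.2222.
Granite's profit: 252.2222·(1613/63) - 73·(1613/63) - 3(1613/63)² = 2622.0902.

2622.09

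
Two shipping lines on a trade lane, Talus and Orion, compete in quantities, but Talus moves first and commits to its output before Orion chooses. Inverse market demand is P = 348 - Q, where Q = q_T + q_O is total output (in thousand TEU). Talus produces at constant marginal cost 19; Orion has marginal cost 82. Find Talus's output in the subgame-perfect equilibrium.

196

Solve by backward induction. Given q_T, the follower Orion maximises π_O = (348 - q_T - q_O)q_O - 82q_O.
Follower FOC: 266 - q_T - 2q_O = 0, so q_O(q_T) = (266 - q_T)/2.
The leader anticipates this reaction. Substituting into P = 348 - Q gives P = 215 - (1/2)q_T, so π_T = (215 - (1/2)q_T)q_T - 19q_T.
Maximising: ∂π_T/∂q_T = 196 - q_T = 0, giving q_T = 196.
Then q_O = (266 - 196)/2 = 35.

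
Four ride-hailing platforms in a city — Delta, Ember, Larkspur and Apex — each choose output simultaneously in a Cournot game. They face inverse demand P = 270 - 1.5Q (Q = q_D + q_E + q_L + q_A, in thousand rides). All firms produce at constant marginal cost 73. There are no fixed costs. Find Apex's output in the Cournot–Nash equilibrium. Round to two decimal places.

26.27

A representative firm's profit is π_i = q_i(270 - 1.5Q) - 73q_i.
Setting ∂π_i/∂q_i = 0 with rivals' quantities fixed: 197 - 3q_i - (3/2)·Σ_{j≠i} q_j = 0.
By symmetry each firm produces the same amount; substituting Σ_{j≠i} q_j = 3q_i yields q_i = 197/(15/2) = 394/15.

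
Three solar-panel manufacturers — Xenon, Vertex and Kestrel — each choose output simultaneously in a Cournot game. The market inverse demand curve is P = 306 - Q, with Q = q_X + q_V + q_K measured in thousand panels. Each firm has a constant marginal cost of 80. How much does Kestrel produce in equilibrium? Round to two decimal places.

A representative firm's profit is π_i = q_i(306 - Q) - 80q_i.
Setting ∂π_i/∂q_i = 0 with rivals' quantities fixed: 226 - 2q_i - Σ_{j≠i} q_j = 0.
By symmetry each firm produces the same amount; substituting Σ_{j≠i} q_j = 2q_i yields q_i = 226/4 = 113/2.

56.50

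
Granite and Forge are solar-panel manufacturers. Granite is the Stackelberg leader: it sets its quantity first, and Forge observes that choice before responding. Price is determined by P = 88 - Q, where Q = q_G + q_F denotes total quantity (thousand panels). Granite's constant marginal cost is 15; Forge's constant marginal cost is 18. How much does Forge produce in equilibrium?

16

Solve by backward induction. Given q_G, the follower Forge maximises π_F = (88 - q_G - q_F)q_F - 18q_F.
Follower FOC: 70 - q_G - 2q_F = 0, so q_F(q_G) = (70 - q_G)/2.
The leader anticipates this reaction. Substituting into P = 88 - Q gives P = 53 - (1/2)q_G, so π_G = (53 - (1/2)q_G)q_G - 15q_G.
Leader FOC: 38 - q_G = 0, so q_G = 38.
Then q_F = (70 - 38)/2 = 16.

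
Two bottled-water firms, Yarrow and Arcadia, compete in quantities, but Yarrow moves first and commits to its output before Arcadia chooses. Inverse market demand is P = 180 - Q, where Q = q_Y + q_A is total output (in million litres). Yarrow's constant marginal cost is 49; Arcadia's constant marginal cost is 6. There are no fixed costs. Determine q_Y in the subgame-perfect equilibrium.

The follower Arcadia best-responds to any q_Y: π_A = (180 - Q)q_A - 6q_A.
∂π_A/∂q_A = 174 - q_Y - 2q_A = 0 gives the reaction function q_A = (174 - q_Y)/2.
The leader anticipates this reaction. Substituting into P = 180 - Q gives P = 93 - (1/2)q_Y, so π_Y = (93 - (1/2)q_Y)q_Y - 49q_Y.
The leader's first-order condition 44 - q_Y = 0 yields q_Y = 44.
Then q_A = (174 - 44)/2 = 65.

44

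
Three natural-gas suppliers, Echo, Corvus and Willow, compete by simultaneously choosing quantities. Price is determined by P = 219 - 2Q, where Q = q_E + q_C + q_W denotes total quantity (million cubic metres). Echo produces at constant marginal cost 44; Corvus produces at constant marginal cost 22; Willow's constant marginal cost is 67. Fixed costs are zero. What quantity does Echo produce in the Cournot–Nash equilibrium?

Echo's profit: π_E = (219 - 2Q)q_E - (44q_E). Setting ∂π_E/∂q_E = 0: 175 - 4q_E - 2(q_C + q_W) = 0.
Corvus's profit: π_C = (219 - 2Q)q_C - (22q_C). Setting ∂π_C/∂q_C = 0: 197 - 4q_C - 2(q_E + q_W) = 0.
Willow's profit: π_W = (219 - 2Q)q_W - (67q_W). Setting ∂π_W/∂q_W = 0: 152 - 4q_W - 2(q_E + q_C) = 0.
Adding the 3 first-order conditions: 524 − 8Q = 0, so Q = 131/2.
Back-substituting: q_E = (175 − 131)/2 = 22, q_C = (197 − 131)/2 = 33, q_W = (152 − 131)/2 = 21/2.

22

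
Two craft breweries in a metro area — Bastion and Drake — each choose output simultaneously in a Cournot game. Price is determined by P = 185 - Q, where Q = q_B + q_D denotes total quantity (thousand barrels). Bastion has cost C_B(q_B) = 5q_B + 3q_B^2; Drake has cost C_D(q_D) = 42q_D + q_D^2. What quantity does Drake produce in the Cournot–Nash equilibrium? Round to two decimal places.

31.10

Bastion's profit: π_B = (185 - Q)q_B - (5q_B + 3q_B²). Setting ∂π_B/∂q_B = 0: 180 - 8q_B - (q_D) = 0.
Drake's first-order condition: 143 - 4q_D - (q_B) = 0.
So q_B = (180 - q_D)/8 and q_D = (143 - q_B)/4.
Solving the pair: q_B = 577/31, q_D = 964/31.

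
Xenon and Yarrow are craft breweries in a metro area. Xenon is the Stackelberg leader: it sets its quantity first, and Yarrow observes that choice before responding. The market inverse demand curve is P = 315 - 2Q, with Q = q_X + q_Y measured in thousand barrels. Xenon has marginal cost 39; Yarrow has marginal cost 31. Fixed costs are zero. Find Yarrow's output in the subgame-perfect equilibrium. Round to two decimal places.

37.50

Solve by backward induction. Given q_X, the follower Yarrow maximises π_Y = (315 - 2q_X - 2q_Y)q_Y - 31q_Y.
Follower FOC: 284 - 2q_X - 4q_Y = 0, so q_Y(q_X) = (284 - 2q_X)/4.
The leader anticipates this reaction. Substituting into P = 315 - 2Q gives P = 173 - q_X, so π_X = (173 - q_X)q_X - 39q_X.
Leader FOC: 134 - 2q_X = 0, so q_X = 67.
Then q_Y = (284 - 2·67)/4 = 75/2.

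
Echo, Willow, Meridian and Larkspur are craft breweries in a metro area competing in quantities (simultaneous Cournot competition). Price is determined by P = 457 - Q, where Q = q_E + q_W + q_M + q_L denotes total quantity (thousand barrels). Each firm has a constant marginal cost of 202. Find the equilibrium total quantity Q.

204

A representative firm's profit is π_i = q_i(457 - Q) - 202q_i.
First-order condition (treating rivals' output as given): 255 - 2q_i - Σ_{j≠i} q_j = 0.
By symmetry each firm produces the same amount; substituting Σ_{j≠i} q_j = 3q_i yields q_i = 255/5 = 51.
Total output Q = 51 + 51 + 51 + 51 = 204.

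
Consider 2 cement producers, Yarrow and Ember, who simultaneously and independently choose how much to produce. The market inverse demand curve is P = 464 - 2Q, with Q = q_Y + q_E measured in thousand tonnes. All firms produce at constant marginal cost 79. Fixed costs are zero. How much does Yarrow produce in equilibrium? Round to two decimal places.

Each firm earns π_i = (464 - 2Q)q_i - 79q_i.
Setting ∂π_i/∂q_i = 0 with rivals' quantities fixed: 385 - 4q_i - 2q_j = 0.
By symmetry each firm produces the same amount; substituting q_j = q_i yields q_i = 385/6.

64.17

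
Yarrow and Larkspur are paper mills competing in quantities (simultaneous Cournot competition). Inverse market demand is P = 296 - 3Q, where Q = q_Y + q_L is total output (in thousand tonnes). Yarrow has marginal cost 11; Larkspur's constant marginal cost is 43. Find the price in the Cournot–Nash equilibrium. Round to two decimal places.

Yarrow's profit: π_Y = (296 - 3Q)q_Y - (11q_Y). Setting ∂π_Y/∂q_Y = 0: 285 - 6q_Y - 3(q_L) = 0.
Larkspur's first-order condition: 253 - 6q_L - 3(q_Y) = 0.
Best responses: q_Y = (285 - 3q_L)/6, q_L = (253 - 3q_Y)/6.
Substituting one into the other gives q_Y = 317/9 and q_L = 221/9.
Total output Q = 538/9, so price P = 296 - 3·(538/9) = 350/3.

116.67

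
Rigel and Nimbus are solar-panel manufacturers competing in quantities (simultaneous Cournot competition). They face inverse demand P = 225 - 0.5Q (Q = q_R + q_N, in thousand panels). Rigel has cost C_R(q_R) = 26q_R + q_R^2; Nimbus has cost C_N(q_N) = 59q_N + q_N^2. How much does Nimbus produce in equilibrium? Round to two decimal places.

Rigel's profit: π_R = (225 - 0.5Q)q_R - (26q_R + q_R²). Setting ∂π_R/∂q_R = 0: 199 - 3q_R - (1/2)(q_N) = 0.
Nimbus's first-order condition: 166 - 3q_N - (1/2)(q_R) = 0.
So q_R = (199 - (1/2)q_N)/3 and q_N = (166 - (1/2)q_R)/3.
Substituting one into the other gives q_R = 58.7429 and q_N = 1594/35.

45.54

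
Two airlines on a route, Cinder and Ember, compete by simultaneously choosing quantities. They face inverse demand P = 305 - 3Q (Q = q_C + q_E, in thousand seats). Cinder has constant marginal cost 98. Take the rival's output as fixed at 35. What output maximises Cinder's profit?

17

With the rival's output fixed at 35, Cinder's profit is π_C = (305 - 3·35 - 3q_C)q_C - (98q_C) = (200 - 3q_C)q_C - (98q_C).
∂π_C/∂q_C = 102 - 6q_C = 0, so q_C = 17.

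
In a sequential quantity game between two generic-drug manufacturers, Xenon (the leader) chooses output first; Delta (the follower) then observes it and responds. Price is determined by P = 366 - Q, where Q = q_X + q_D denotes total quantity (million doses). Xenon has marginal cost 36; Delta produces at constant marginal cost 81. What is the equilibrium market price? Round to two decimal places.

129.75

The follower Delta best-responds to any q_X: π_D = (366 - Q)q_D - 81q_D.
Follower FOC: 285 - q_X - 2q_D = 0, so q_D(q_X) = (285 - q_X)/2.
Xenon substitutes q_D(q_X) into its own profit: π_X = q_X(366 - q_X - (285 - q_X)/2) - 36q_X = (447/2 - (1/2)q_X)q_X - 36q_X.
Leader FOC: 375/2 - q_X = 0, so q_X = 375/2.
Then q_D = (285 - 375/2)/2 = 195/4.
Total output Q = 945/4, so price P = 366 - 945/4 = 519/4.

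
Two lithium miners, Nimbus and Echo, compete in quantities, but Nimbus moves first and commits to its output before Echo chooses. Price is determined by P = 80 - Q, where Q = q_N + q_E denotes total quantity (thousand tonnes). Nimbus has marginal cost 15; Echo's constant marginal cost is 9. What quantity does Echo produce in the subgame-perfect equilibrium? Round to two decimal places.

Solve by backward induction. Given q_N, the follower Echo maximises π_E = (80 - q_N - q_E)q_E - 9q_E.
Setting the follower's marginal profit to zero, 71 - q_N - 2q_E = 0, i.e. q_E = (71 - q_N)/2.
The leader anticipates this reaction. Substituting into P = 80 - Q gives P = 89/2 - (1/2)q_N, so π_N = (89/2 - (1/2)q_N)q_N - 15q_N.
Leader FOC: 59/2 - q_N = 0, so q_N = 59/2.
Then q_E = (71 - 59/2)/2 = 83/4.

20.75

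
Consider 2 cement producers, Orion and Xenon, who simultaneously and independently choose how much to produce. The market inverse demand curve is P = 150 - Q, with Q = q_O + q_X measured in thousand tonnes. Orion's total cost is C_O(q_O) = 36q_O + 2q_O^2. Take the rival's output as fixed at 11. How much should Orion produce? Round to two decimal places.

17.17

With the rival's output fixed at 11, Orion's profit is π_O = (150 - 11 - q_O)q_O - (36q_O + 2q_O²) = (139 - q_O)q_O - (36q_O + 2q_O²).
∂π_O/∂q_O = 103 - 6q_O = 0, so q_O = 103/6.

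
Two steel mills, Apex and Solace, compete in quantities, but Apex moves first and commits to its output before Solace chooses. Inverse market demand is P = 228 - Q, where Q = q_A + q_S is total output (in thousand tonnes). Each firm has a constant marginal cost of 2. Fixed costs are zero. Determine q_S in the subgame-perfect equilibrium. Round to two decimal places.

Solve by backward induction. Given q_A, the follower Solace maximises π_S = (228 - q_A - q_S)q_S - 2q_S.
∂π_S/∂q_S = 226 - q_A - 2q_S = 0 gives the reaction function q_S = (226 - q_A)/2.
Apex substitutes q_S(q_A) into its own profit: π_A = q_A(228 - q_A - (226 - q_A)/2) - 2q_A = (115 - (1/2)q_A)q_A - 2q_A.
Maximising: ∂π_A/∂q_A = 113 - q_A = 0, giving q_A = 113.
Then q_S = (226 - 113)/2 = 113/2.

56.50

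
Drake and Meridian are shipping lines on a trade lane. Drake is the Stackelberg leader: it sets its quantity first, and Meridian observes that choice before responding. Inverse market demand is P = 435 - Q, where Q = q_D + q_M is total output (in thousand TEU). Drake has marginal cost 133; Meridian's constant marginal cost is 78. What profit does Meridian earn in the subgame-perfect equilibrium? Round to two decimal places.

13630.56

Solve by backward induction. Given q_D, the follower Meridian maximises π_M = (435 - q_D - q_M)q_M - 78q_M.
Setting the follower's marginal profit to zero, 357 - q_D - 2q_M = 0, i.e. q_M = (357 - q_D)/2.
Drake substitutes q_M(q_D) into its own profit: π_D = q_D(435 - q_D - (357 - q_D)/2) - 133q_D = (513/2 - (1/2)q_D)q_D - 133q_D.
The leader's first-order condition 247/2 - q_D = 0 yields q_D = 247/2.
Then q_M = (357 - 247/2)/2 = 467/4.
Price P = 435 - 961/4 = 779/4.
Meridian's profit: (779/4 - 78)·(467/4) = 13630.5625.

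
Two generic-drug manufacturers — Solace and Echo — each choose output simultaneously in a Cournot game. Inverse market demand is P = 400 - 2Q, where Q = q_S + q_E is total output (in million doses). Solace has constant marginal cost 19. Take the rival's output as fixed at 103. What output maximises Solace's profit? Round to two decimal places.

43.75

With the rival's output fixed at 103, Solace's profit is π_S = (400 - 2·103 - 2q_S)q_S - (19q_S) = (194 - 2q_S)q_S - (19q_S).
∂π_S/∂q_S = 175 - 4q_S = 0, so q_S = 175/4.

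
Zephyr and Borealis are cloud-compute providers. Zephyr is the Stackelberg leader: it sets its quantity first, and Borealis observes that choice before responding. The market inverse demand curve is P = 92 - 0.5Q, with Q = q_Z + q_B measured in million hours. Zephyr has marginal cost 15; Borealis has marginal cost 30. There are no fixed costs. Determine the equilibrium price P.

Solve by backward induction. Given q_Z, the follower Borealis maximises π_B = (92 - (1/2)q_Z - (1/2)q_B)q_B - 30q_B.
Setting the follower's marginal profit to zero, 62 - (1/2)q_Z - q_B = 0, i.e. q_B = (62 - (1/2)q_Z).
Zephyr substitutes q_B(q_Z) into its own profit: π_Z = q_Z(92 - (1/2)q_Z - (62 - (1/2)q_Z)/2) - 15q_Z = (61 - (1/4)q_Z)q_Z - 15q_Z.
Leader FOC: 46 - (1/2)q_Z = 0, so q_Z = 92.
Then q_B = (62 - (1/2)·92) = 16.
Total output Q = 108, so price P = 92 - (1/2)·108 = 38.

38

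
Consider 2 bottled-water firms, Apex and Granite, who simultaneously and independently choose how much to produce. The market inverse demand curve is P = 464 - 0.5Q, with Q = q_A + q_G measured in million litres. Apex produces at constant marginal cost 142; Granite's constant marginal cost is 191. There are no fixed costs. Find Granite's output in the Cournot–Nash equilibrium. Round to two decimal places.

Apex's profit: π_A = (464 - 0.5Q)q_A - (142q_A). Setting ∂π_A/∂q_A = 0: 322 - q_A - (1/2)(q_G) = 0.
Granite's first-order condition: 273 - q_G - (1/2)(q_A) = 0.
Best responses: q_A = (322 - (1/2)q_G), q_G = (273 - (1/2)q_A).
Solving the pair: q_A = 742/3, q_G = 448/3.

149.33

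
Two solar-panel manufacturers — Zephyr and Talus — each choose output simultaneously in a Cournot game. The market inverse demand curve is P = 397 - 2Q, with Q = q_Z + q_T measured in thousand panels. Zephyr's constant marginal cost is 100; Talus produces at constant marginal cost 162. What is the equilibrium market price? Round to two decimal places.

219.67

Zephyr's profit: π_Z = (397 - 2Q)q_Z - (100q_Z). Setting ∂π_Z/∂q_Z = 0: 297 - 4q_Z - 2(q_T) = 0.
Talus's profit: π_T = (397 - 2Q)q_T - (162q_T). Setting ∂π_T/∂q_T = 0: 235 - 4q_T - 2(q_Z) = 0.
Rearranging gives the reaction functions q_Z = (297 - 2q_T)/4 and q_T = (235 - 2q_Z)/4.
Solving the pair: q_Z = 359/6, q_T = 173/6.
Total output Q = 266/3, so price P = 397 - 2·(266/3) = 659/3.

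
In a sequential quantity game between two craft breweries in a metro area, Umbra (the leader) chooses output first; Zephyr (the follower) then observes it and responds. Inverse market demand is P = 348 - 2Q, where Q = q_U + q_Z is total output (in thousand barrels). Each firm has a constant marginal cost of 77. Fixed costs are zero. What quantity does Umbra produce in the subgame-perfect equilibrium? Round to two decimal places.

The follower Zephyr best-responds to any q_U: π_Z = (348 - 2Q)q_Z - 77q_Z.
Follower FOC: 271 - 2q_U - 4q_Z = 0, so q_Z(q_U) = (271 - 2q_U)/4.
Umbra substitutes q_Z(q_U) into its own profit: π_U = q_U(348 - 2q_U - (271 - 2q_U)/2) - 77q_U = (425/2 - q_U)q_U - 77q_U.
Leader FOC: 271/2 - 2q_U = 0, so q_U = 271/4.
Then q_Z = (271 - 2·(271/4))/4 = 271/8.

67.75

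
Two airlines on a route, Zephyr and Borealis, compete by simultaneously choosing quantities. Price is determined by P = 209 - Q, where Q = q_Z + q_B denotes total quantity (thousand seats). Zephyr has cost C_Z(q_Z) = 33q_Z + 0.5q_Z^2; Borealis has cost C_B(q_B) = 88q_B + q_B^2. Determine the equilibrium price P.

139

Zephyr's profit: π_Z = (209 - Q)q_Z - (33q_Z + (1/2)q_Z²). Setting ∂π_Z/∂q_Z = 0: 176 - 3q_Z - (q_B) = 0.
Borealis's first-order condition: 121 - 4q_B - (q_Z) = 0.
Rearranging gives the reaction functions q_Z = (176 - q_B)/3 and q_B = (121 - q_Z)/4.
Solving the pair: q_Z = 53, q_B = 17.
Total output Q = 70, so price P = 209 - 70 = 139.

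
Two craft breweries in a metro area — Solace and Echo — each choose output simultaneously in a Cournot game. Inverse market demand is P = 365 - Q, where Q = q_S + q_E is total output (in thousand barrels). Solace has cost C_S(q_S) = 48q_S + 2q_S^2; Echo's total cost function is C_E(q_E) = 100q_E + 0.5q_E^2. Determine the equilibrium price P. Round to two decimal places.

249.76

Solace's profit: π_S = (365 - Q)q_S - (48q_S + 2q_S²). Setting ∂π_S/∂q_S = 0: 317 - 6q_S - (q_E) = 0.
Echo's profit: π_E = (365 - Q)q_E - (100q_E + (1/2)q_E²). Setting ∂π_E/∂q_E = 0: 265 - 3q_E - (q_S) = 0.
Rearranging gives the reaction functions q_S = (317 - q_E)/6 and q_E = (265 - q_S)/3.
Solving the pair: q_S = 686/17, q_E = 1273/17.
Total output Q = 1959/17, so price P = 365 - 1959/17 = 249.7647.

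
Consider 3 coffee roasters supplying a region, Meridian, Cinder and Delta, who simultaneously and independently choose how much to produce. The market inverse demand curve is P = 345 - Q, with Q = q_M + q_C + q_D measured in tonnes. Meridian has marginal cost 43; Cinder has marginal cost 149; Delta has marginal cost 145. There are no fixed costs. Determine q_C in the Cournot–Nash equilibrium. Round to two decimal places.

21.50

Meridian's profit: π_M = (345 - Q)q_M - (43q_M). Setting ∂π_M/∂q_M = 0: 302 - 2q_M - (q_C + q_D) = 0.
Cinder's first-order condition: 196 - 2q_C - (q_M + q_D) = 0.
Delta's first-order condition: 200 - 2q_D - (q_M + q_C) = 0.
Summing all 3 equations gives 698 − 4Q = 0, hence Q = 349/2.
Back-substituting: q_M = (302 − 349/2) = 255/2, q_C = (196 − 349/2) = 43/2, q_D = (200 − 349/2) = 51/2.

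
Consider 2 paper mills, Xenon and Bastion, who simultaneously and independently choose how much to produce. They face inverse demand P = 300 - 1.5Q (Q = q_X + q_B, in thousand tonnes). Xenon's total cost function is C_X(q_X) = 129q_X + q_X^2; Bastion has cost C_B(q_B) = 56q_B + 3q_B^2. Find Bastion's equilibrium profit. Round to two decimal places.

2285.83

Xenon's profit: π_X = (300 - 1.5Q)q_X - (129q_X + q_X²). Setting ∂π_X/∂q_X = 0: 171 - 5q_X - (3/2)(q_B) = 0.
Bastion's profit: π_B = (300 - 1.5Q)q_B - (56q_B + 3q_B²). Setting ∂π_B/∂q_B = 0: 244 - 9q_B - (3/2)(q_X) = 0.
Rearranging gives the reaction functions q_X = (171 - (3/2)q_B)/5 and q_B = (244 - (3/2)q_X)/9.
Solving the pair: q_X = 1564/57, q_B = 22.5380.
Price P = 300 - (3/2)·49.9766 = 225.0351.
Bastion's profit: 225.0351·22.5380 - 56·22.5380 - 3·22.5380² = 2285.8289.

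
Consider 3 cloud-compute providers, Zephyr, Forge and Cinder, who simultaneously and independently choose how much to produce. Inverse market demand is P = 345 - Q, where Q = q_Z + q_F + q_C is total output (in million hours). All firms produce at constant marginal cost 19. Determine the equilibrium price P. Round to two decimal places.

Each firm earns π_i = (345 - Q)q_i - 19q_i.
First-order condition (treating rivals' output as given): 326 - 2q_i - Σ_{j≠i} q_j = 0.
With identical firms every q_j equals q_i, so Σ_{j≠i} q_j = 2q_i and 326 = 4q_i, giving q_i = 163/2.
Total output Q = 489/2, so price P = 345 - 489/2 = 201/2.

100.50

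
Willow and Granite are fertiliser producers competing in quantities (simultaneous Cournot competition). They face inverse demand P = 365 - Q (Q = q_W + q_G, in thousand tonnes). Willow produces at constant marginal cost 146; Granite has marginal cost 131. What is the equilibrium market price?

214

Willow's profit: π_W = (365 - Q)q_W - (146q_W). Setting ∂π_W/∂q_W = 0: 219 - 2q_W - (q_G) = 0.
Granite's profit: π_G = (365 - Q)q_G - (131q_G). Setting ∂π_G/∂q_G = 0: 234 - 2q_G - (q_W) = 0.
Best responses: q_W = (219 - q_G)/2, q_G = (234 - q_W)/2.
Solving the pair: q_W = 68, q_G = 83.
Total output Q = 151, so price P = 365 - 151 = 214.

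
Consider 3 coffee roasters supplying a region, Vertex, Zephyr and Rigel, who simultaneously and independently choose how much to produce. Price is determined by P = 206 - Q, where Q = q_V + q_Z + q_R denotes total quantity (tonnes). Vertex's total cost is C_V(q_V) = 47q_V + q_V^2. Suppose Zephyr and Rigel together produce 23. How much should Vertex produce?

34

With rivals' combined output fixed at 23, Vertex's profit is π_V = (206 - 23 - q_V)q_V - (47q_V + q_V²) = (183 - q_V)q_V - (47q_V + q_V²).
∂π_V/∂q_V = 136 - 4q_V = 0, so q_V = 34.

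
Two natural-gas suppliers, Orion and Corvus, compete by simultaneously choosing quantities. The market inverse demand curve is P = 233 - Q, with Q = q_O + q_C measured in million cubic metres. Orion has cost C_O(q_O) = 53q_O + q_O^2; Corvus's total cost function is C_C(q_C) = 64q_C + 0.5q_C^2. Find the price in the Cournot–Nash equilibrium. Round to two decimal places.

Orion's profit: π_O = (233 - Q)q_O - (53q_O + q_O²). Setting ∂π_O/∂q_O = 0: 180 - 4q_O - (q_C) = 0.
Corvus's first-order condition: 169 - 3q_C - (q_O) = 0.
Rearranging gives the reaction functions q_O = (180 - q_C)/4 and q_C = (169 - q_O)/3.
Substituting one into the other gives q_O = 371/11 and q_C = 496/11.
Total output Q = 867/11, so price P = 233 - 867/11 = 1696/11.

154.18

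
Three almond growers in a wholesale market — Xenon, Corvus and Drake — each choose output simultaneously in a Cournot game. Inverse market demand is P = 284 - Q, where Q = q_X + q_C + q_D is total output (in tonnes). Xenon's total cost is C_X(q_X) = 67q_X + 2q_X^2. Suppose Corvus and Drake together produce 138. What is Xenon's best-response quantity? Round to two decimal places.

13.17

With rivals' combined output fixed at 138, Xenon's profit is π_X = (284 - 138 - q_X)q_X - (67q_X + 2q_X²) = (146 - q_X)q_X - (67q_X + 2q_X²).
∂π_X/∂q_X = 79 - 6q_X = 0, so q_X = 79/6.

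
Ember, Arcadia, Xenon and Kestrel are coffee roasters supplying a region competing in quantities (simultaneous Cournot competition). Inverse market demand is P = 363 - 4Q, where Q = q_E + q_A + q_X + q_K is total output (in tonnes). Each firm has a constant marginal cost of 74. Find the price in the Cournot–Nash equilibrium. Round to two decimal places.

A representative firm's profit is π_i = q_i(363 - 4Q) - 74q_i.
First-order condition (treating rivals' output as given): 289 - 8q_i - 4·Σ_{j≠i} q_j = 0.
By symmetry each firm produces the same amount; substituting Σ_{j≠i} q_j = 3q_i yields q_i = 289/20.
Total output Q = 289/5, so price P = 363 - 4·(289/5) = 659/5.

131.80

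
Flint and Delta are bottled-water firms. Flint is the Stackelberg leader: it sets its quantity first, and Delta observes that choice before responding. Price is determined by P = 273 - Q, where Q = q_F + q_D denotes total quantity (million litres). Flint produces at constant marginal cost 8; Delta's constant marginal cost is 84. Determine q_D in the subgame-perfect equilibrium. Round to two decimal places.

The follower Delta best-responds to any q_F: π_D = (273 - Q)q_D - 84q_D.
Setting the follower's marginal profit to zero, 189 - q_F - 2q_D = 0, i.e. q_D = (189 - q_F)/2.
Flint substitutes q_D(q_F) into its own profit: π_F = q_F(273 - q_F - (189 - q_F)/2) - 8q_F = (357/2 - (1/2)q_F)q_F - 8q_F.
Leader FOC: 341/2 - q_F = 0, so q_F = 341/2.
Then q_D = (189 - 341/2)/2 = 37/4.

9.25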